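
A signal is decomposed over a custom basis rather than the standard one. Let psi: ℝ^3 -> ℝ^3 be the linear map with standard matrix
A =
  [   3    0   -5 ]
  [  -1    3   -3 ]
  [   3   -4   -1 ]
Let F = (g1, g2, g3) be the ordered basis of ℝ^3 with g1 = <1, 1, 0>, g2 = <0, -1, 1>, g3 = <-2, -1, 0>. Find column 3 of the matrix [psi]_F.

<0, -2, 3>

Compute psi(g3) = A g3 = <-6, -1, -2> in standard coordinates.
Then write this in F-coordinates: solve for y in y_1 g1 + ... + y_3 g3 = <-6, -1, -2>.
This gives y = <0, -2, 3>, which is column 3 of [psi]_F.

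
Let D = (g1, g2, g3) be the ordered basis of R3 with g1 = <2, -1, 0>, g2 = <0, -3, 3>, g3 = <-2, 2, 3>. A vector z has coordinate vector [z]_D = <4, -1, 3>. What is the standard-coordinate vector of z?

<2, 5, 6>

The coordinates say z = 4g1 - g2 + 3g3; adding the scaled basis vectors gives <2, 5, 6>.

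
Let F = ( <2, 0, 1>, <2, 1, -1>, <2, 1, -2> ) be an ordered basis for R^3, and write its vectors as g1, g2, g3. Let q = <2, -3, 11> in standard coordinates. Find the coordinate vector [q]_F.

We seek scalars with c_1 g1 + ... + c_3 g3 = q; equivalently solve M c = q where the columns of M are g1, ..., g3.
Gaussian elimination on [M | q] yields c = (4, 1, -4).
Check: 4g1 + g2 - 4g3 = <2, -3, 11>.

<4, 1, -4>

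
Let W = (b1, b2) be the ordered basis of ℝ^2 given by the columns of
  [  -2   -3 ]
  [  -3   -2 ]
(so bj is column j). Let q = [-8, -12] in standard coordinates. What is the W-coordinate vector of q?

[4, 0]

We seek scalars with c_1 b1 + c_2 b2 = q; equivalently solve M c = q where the columns of M are b1, b2.
System: -2c_1 - 3c_2 = -8, -3c_1 - 2c_2 = -12; solving gives c_1 = 4, c_2 = 0.
Check: 4b1 + 0·b2 = [-8, -12].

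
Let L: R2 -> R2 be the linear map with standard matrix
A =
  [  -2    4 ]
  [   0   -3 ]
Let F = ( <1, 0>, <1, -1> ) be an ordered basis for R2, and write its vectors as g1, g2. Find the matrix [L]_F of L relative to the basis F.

The j-th column of [L]_F is [L(gj)]_F.
L(g1) = A g1 = <-2, 0> = -2g1 + 0·g2, so column 1 is <-2, 0>.
Repeating for g2 and assembling the columns gives [[-2, -3], [0, -3]].

[[-2, -3], [0, -3]]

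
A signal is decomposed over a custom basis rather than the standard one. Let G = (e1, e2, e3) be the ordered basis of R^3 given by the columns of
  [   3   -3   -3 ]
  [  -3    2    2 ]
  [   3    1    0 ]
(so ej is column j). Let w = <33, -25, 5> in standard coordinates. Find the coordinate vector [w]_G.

We seek scalars with c_1 e1 + ... + c_3 e3 = w; equivalently solve M c = w where the columns of M are e1, ..., e3.
Row-reducing the augmented matrix [M | w] gives c = (3, -4, -4).
Check: 3e1 - 4e2 - 4e3 = <33, -25, 5>.

<3, -4, -4>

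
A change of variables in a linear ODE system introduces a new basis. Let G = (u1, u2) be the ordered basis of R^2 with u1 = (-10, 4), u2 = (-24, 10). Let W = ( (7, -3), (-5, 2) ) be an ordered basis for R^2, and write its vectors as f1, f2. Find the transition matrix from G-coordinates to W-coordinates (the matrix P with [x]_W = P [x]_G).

Column j of P is [uj]_W, since P maps G-coordinates to W-coordinates.
Expressing u1 in W: u1 = 0·f1 + 2f2, so column 1 of P is (0, 2).
Doing the same for each uj gives P = [[0, -2], [2, 2]].

[[0, -2], [2, 2]]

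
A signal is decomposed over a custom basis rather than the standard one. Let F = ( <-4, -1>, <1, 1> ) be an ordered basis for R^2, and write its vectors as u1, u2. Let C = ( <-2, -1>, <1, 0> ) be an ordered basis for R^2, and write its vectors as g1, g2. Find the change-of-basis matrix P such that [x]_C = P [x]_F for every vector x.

Column j of P is [uj]_C, since P maps F-coordinates to C-coordinates.
Expressing u1 in C: u1 = g1 - 2g2, so column 1 of P is <1, -2>.
Doing the same for each uj gives P = [[1, -1], [-2, -1]].

[[1, -1], [-2, -1]]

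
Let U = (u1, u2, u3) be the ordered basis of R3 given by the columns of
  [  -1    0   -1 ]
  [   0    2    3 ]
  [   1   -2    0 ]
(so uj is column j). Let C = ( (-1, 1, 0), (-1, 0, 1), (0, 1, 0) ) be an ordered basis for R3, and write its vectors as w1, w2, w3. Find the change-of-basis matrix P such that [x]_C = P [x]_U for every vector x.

Column j of P is [uj]_C, since P maps U-coordinates to C-coordinates.
Expressing u1 in C: u1 = 0·w1 + w2 + 0·w3, so column 1 of P is (0, 1, 0).
Doing the same for each uj gives P = [[0, 2, 1], [1, -2, 0], [0, 0, 2]].

[[0, 2, 1], [1, -2, 0], [0, 0, 2]]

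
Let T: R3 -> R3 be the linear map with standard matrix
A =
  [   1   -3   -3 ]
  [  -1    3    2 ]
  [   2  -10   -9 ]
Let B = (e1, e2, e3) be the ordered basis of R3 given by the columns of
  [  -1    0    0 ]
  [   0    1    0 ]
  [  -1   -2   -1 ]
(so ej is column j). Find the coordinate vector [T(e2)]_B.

<-3, -1, -3>

Column 2 of [T]_B is the B-coordinate vector of T(e2).
In standard coordinates T(e2) = A e2 = <3, -1, 8>.
Converting to B: <3, -1, 8> = -3e1 - e2 - 3e3, so the coordinate vector is <-3, -1, -3>.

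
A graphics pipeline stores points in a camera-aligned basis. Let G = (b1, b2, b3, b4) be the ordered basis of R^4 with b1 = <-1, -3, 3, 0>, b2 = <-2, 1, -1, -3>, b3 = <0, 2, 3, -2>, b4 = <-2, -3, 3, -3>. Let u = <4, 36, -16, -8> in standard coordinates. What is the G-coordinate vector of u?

[u]_G is the unique c with M c = u, where M has columns b1, ..., b4.
Gaussian elimination on [M | u] yields c = (-4, 4, 4, -4).
Check: -4b1 + 4b2 + 4b3 - 4b4 = <4, 36, -16, -8>.

<-4, 4, 4, -4>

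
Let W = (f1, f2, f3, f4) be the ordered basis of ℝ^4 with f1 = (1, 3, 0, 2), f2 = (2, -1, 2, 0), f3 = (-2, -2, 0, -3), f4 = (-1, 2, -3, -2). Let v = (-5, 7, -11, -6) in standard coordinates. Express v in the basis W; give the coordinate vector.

(0, -1, 0, 3)

Write v = c_1 f1 + ... + c_4 f4 and solve for the c_i.
Solving this 4x4 system gives c = (0, -1, 0, 3).
Check: 0·f1 - f2 + 0·f3 + 3f4 = (-5, 7, -11, -6).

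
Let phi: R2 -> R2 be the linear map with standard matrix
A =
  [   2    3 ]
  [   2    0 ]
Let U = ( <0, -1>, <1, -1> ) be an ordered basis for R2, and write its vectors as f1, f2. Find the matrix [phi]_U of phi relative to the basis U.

Let P have columns f1, f2. Then [phi]_U = P^(-1) A P.
Here det P = 1, so P^(-1) is integer; computing A P first and then P^(-1)(A P) gives [[3, -1], [-3, -1]].

[[3, -1], [-3, -1]]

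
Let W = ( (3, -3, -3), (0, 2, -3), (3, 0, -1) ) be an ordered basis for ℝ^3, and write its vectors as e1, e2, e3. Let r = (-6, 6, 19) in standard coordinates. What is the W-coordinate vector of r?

(-4, -3, 2)

Write r = c_1 e1 + ... + c_3 e3 and solve for the c_i.
Gaussian elimination on [M | r] yields c = (-4, -3, 2).
Check: -4e1 - 3e2 + 2e3 = (-6, 6, 19).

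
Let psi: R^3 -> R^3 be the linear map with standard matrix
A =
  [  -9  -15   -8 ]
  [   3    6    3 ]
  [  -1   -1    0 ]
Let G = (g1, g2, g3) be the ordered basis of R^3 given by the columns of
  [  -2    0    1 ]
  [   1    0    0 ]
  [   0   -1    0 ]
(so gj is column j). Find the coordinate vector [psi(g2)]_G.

Compute psi(g2) = A g2 = [8, -3, 0] in standard coordinates.
Then write this in G-coordinates: solve for y in y_1 g1 + ... + y_3 g3 = [8, -3, 0].
This gives y = [-3, 0, 2], which is column 2 of [psi]_G.

[-3, 0, 2]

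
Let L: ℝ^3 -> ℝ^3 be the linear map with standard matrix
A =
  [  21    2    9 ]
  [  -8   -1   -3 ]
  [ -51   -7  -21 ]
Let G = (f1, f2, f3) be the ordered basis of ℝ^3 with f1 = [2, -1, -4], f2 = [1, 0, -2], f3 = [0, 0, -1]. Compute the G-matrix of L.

[[3, 2, -3], [-2, -1, -3], [3, 3, -3]]

Let P have columns f1, ..., f3. Then [L]_G = P^(-1) A P.
Here det P = -1, so P^(-1) is integer; computing A P first and then P^(-1)(A P) gives [[3, 2, -3], [-2, -1, -3], [3, 3, -3]].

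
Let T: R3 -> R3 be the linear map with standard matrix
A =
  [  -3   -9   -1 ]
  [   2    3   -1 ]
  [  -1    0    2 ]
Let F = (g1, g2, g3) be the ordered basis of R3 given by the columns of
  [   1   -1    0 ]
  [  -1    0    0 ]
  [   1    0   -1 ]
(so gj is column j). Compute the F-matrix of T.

Let P have columns g1, ..., g3. Then [T]_F = P^(-1) A P.
Here det P = 1, so P^(-1) is integer; computing A P first and then P^(-1)(A P) gives [[2, 2, -1], [-3, -1, -2], [1, 1, 1]].

[[2, 2, -1], [-3, -1, -2], [1, 1, 1]]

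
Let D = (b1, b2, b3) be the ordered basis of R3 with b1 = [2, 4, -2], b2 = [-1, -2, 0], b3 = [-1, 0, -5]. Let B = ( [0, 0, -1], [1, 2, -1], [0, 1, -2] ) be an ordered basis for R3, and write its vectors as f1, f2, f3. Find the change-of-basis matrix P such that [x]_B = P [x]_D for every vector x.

Take x = bj: its D-coordinates are the j-th standard unit vector, so P e_j — column j of P — equals [bj]_B.
b1 = 0·f1 + 2f2 + 0·f3, giving column 1 = [0, 2, 0]; repeating for each j gives P = [[0, 1, 2], [2, -1, -1], [0, 0, 2]].

[[0, 1, 2], [2, -1, -1], [0, 0, 2]]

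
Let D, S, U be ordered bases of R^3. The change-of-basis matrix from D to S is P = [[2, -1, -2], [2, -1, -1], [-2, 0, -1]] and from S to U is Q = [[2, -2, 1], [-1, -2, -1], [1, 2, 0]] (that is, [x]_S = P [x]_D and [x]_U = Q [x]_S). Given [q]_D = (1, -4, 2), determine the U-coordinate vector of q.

First [q]_S = P [q]_D = (2, 4, -4).
Then [q]_U = Q [q]_S = (-8, -6, 10).

(-8, -6, 10)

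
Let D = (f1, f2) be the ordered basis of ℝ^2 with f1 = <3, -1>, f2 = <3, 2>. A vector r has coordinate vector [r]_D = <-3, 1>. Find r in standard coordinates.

<-6, 5>

r = M [r]_D, where M has columns f1, f2.
Carrying out the matrix-vector product, r = <-6, 5>.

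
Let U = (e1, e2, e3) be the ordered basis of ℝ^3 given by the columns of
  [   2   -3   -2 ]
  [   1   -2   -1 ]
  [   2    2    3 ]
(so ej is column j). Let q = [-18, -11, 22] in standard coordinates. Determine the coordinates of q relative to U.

Write q = c_1 e1 + ... + c_3 e3 and solve for the c_i.
Gaussian elimination on [M | q] yields c = (1, 4, 4).
Check: e1 + 4e2 + 4e3 = [-18, -11, 22].

[1, 4, 4]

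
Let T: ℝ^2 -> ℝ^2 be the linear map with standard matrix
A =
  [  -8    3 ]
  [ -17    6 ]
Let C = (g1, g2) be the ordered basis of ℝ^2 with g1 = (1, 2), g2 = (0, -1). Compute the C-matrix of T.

The j-th column of [T]_C is [T(gj)]_C.
T(g1) = A g1 = (-2, -5) = -2g1 + g2, so column 1 is (-2, 1).
Repeating for g2 and assembling the columns gives [[-2, -3], [1, 0]].

[[-2, -3], [1, 0]]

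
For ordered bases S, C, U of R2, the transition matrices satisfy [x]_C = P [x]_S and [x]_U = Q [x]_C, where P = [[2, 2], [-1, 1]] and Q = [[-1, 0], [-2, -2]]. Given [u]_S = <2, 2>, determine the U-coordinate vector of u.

<-8, -16>

First [u]_C = P [u]_S = <8, 0>.
Then [u]_U = Q [u]_C = <-8, -16>.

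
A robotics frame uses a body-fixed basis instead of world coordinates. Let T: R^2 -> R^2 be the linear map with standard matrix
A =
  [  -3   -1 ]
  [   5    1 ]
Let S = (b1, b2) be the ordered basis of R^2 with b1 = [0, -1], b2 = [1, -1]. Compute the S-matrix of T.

[[0, -2], [1, -2]]

The j-th column of [T]_S is [T(bj)]_S.
T(b1) = A b1 = [1, -1] = 0·b1 + b2, so column 1 is [0, 1].
Repeating for b2 and assembling the columns gives [[0, -2], [1, -2]].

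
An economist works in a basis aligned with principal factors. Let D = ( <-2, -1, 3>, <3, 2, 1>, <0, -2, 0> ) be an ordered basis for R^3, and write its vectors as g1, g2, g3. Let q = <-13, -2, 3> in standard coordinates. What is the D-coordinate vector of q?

[q]_D is the unique c with M c = q, where M has columns g1, ..., g3.
Gaussian elimination on [M | q] yields c = (2, -3, -3).
Check: 2g1 - 3g2 - 3g3 = <-13, -2, 3>.

<2, -3, -3>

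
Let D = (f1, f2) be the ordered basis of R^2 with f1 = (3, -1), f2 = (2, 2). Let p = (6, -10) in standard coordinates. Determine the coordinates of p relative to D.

(4, -3)

[p]_D is the unique c with M c = p, where M has columns f1, f2.
System: 3c_1 + 2c_2 = 6, -c_1 + 2c_2 = -10; solving gives c_1 = 4, c_2 = -3.
Check: 4f1 - 3f2 = (6, -10).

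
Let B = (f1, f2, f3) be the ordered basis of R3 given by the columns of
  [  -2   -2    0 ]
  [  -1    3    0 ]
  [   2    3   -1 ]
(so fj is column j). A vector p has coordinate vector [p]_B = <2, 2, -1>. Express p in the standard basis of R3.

By definition p = 2f1 + 2f2 - f3.
Summing componentwise gives <-8, 4, 11>.

<-8, 4, 11>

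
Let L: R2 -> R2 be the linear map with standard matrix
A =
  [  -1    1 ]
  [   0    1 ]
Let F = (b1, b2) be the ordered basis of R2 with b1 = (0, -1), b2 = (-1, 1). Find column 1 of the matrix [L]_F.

Column 1 of [L]_F is the F-coordinate vector of L(b1).
In standard coordinates L(b1) = A b1 = (-1, -1).
Converting to F: (-1, -1) = 2b1 + b2, so the coordinate vector is (2, 1).

(2, 1)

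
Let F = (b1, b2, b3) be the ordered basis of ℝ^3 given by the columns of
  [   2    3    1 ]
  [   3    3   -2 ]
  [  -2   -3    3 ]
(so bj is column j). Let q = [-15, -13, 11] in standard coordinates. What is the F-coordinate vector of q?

[-1, -4, -1]

[q]_F is the unique c with M c = q, where M has columns b1, ..., b3.
Gaussian elimination on [M | q] yields c = (-1, -4, -1).
Check: -b1 - 4b2 - b3 = [-15, -13, 11].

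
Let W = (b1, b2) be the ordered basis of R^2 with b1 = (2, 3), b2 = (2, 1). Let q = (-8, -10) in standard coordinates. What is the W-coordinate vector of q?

(-3, -1)

Write q = c_1 b1 + c_2 b2 and solve for the c_i.
System: 2c_1 + 2c_2 = -8, 3c_1 + c_2 = -10; solving gives c_1 = -3, c_2 = -1.
Check: -3b1 - b2 = (-8, -10).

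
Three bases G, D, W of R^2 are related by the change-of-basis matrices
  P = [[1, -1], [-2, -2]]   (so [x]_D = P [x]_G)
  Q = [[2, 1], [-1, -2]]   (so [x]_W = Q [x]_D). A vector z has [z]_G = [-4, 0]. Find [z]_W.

[0, -12]

Apply P to get D-coordinates [-4, 8], then Q to get W-coordinates.
The result is [z]_W = [0, -12].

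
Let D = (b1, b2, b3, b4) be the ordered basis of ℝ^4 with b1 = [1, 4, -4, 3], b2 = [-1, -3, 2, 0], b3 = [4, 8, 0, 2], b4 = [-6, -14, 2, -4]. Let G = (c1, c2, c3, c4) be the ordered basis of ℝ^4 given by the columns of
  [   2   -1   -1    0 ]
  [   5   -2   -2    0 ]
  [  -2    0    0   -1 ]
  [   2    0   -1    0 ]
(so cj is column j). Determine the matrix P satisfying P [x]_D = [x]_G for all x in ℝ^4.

Column j of P is [bj]_G, since P maps D-coordinates to G-coordinates.
Expressing b1 in G: b1 = 2c1 + 2c2 + c3 + 0·c4, so column 1 of P is [2, 2, 1, 0].
Doing the same for each bj gives P = [[2, -1, 0, -2], [2, 1, -2, 2], [1, -2, -2, 0], [0, 0, 0, 2]].

[[2, -1, 0, -2], [2, 1, -2, 2], [1, -2, -2, 0], [0, 0, 0, 2]]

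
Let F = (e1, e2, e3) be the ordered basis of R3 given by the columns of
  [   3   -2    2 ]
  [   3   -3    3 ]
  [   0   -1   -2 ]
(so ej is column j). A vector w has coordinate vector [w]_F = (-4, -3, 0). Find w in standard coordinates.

(-6, -3, 3)

By definition w = -4e1 - 3e2 + 0·e3.
Summing componentwise gives (-6, -3, 3).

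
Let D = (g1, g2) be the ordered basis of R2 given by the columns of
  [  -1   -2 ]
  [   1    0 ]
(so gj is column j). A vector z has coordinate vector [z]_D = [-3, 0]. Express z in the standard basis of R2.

[3, -3]

By definition z = -3g1 + 0·g2.
Summing componentwise gives [3, -3].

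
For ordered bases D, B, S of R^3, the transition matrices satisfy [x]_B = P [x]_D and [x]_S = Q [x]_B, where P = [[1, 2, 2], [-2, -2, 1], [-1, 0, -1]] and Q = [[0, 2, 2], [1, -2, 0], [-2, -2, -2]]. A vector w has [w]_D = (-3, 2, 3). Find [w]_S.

(10, -3, -24)

Composing the changes, [w]_S = Q P [w]_D.
Q P = [[-6, -4, 0], [5, 6, 0], [4, 0, -4]]; applying this to (-3, 2, 3) gives (10, -3, -24).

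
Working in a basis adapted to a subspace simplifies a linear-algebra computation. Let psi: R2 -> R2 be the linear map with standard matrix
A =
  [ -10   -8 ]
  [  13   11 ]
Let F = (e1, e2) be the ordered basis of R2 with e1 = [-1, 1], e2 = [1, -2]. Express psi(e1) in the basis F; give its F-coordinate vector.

[-2, 0]

Column 1 of [psi]_F is the F-coordinate vector of psi(e1).
In standard coordinates psi(e1) = A e1 = [2, -2].
Converting to F: [2, -2] = -2e1 + 0·e2, so the coordinate vector is [-2, 0].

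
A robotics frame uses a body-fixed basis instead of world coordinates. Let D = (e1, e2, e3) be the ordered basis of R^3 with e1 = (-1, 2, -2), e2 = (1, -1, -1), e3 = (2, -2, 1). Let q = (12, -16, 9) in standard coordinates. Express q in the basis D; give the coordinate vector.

(-4, 2, 3)

[q]_D is the unique c with M c = q, where M has columns e1, ..., e3.
Gaussian elimination on [M | q] yields c = (-4, 2, 3).
Check: -4e1 + 2e2 + 3e3 = (12, -16, 9).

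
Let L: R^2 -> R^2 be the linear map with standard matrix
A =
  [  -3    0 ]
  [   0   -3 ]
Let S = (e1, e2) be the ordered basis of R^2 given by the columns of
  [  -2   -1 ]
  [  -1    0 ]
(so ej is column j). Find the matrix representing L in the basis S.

[[-3, 0], [0, -3]]

Let P have columns e1, e2. Then [L]_S = P^(-1) A P.
Here det P = -1, so P^(-1) is integer; computing A P first and then P^(-1)(A P) gives [[-3, 0], [0, -3]].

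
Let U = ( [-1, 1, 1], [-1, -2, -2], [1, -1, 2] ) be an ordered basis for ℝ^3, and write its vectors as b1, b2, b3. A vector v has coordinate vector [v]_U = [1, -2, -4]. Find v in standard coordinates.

[-3, 9, -3]

By definition v = b1 - 2b2 - 4b3.
Summing componentwise gives [-3, 9, -3].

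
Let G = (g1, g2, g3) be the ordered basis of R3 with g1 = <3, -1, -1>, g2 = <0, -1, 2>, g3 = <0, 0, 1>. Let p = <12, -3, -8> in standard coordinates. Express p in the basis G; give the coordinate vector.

<4, -1, -2>

We seek scalars with c_1 g1 + ... + c_3 g3 = p; equivalently solve M c = p where the columns of M are g1, ..., g3.
Row-reducing the augmented matrix [M | p] gives c = (4, -1, -2).
Check: 4g1 - g2 - 2g3 = <12, -3, -8>.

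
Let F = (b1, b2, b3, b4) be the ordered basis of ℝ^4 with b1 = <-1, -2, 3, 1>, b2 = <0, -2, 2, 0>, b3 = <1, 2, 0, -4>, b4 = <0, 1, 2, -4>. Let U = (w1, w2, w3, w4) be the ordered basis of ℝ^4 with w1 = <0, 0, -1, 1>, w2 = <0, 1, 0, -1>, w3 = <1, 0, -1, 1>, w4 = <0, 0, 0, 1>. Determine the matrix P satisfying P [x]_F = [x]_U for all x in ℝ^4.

Let M have columns bj and N have columns wj. Then for every x, N [x]_U = x = M [x]_F, so P = N^(-1) M.
Since det N = 1, N^(-1) has integer entries; multiplying gives P = [[-2, -2, -1, -2], [-2, -2, 2, 1], [-1, 0, 1, 0], [2, 0, -2, -1]].

[[-2, -2, -1, -2], [-2, -2, 2, 1], [-1, 0, 1, 0], [2, 0, -2, -1]]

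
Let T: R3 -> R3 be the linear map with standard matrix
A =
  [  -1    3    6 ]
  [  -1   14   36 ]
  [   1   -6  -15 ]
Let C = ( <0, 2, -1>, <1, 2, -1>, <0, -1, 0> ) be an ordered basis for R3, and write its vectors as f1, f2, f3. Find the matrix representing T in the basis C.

Let P have columns f1, ..., f3. Then [T]_C = P^(-1) A P.
Here det P = 1, so P^(-1) is integer; computing A P first and then P^(-1)(A P) gives [[-3, -3, -3], [0, -1, -3], [2, 1, 2]].

[[-3, -3, -3], [0, -1, -3], [2, 1, 2]]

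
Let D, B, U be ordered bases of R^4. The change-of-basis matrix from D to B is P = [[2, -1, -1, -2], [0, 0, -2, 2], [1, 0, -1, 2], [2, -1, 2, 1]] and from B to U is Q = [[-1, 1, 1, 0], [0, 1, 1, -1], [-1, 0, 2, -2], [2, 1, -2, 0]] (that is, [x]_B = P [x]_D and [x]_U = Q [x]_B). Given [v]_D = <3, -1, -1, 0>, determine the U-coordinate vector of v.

<-2, 1, -10, 10>

Apply P to get B-coordinates <8, 2, 4, 5>, then Q to get U-coordinates.
The result is [v]_U = <-2, 1, -10, 10>.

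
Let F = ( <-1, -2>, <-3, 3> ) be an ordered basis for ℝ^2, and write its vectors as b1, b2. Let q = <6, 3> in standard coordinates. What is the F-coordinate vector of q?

[q]_F is the unique c with M c = q, where M has columns b1, b2.
System: -c_1 - 3c_2 = 6, -2c_1 + 3c_2 = 3; solving gives c_1 = -3, c_2 = -1.
Check: -3b1 - b2 = <6, 3>.

<-3, -1>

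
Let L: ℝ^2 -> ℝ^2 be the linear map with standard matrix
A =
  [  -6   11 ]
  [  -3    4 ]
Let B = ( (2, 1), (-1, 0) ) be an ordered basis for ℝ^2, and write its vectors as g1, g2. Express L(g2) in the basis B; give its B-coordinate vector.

(3, 0)

Column 2 of [L]_B is the B-coordinate vector of L(g2).
In standard coordinates L(g2) = A g2 = (6, 3).
Converting to B: (6, 3) = 3g1 + 0·g2, so the coordinate vector is (3, 0).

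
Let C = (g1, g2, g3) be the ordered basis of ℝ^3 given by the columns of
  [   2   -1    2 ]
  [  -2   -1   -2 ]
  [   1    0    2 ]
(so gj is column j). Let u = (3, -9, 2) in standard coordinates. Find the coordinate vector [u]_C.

We seek scalars with c_1 g1 + ... + c_3 g3 = u; equivalently solve M c = u where the columns of M are g1, ..., g3.
Row-reducing the augmented matrix [M | u] gives c = (4, 3, -1).
Check: 4g1 + 3g2 - g3 = (3, -9, 2).

(4, 3, -1)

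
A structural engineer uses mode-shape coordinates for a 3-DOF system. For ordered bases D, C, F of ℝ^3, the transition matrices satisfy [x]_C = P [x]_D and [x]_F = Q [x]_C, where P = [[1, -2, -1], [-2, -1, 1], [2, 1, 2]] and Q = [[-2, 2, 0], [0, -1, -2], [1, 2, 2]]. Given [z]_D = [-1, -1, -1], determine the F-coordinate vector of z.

[0, 8, -4]

Composing the changes, [z]_F = Q P [z]_D.
Q P = [[-6, 2, 4], [-2, -1, -5], [1, -2, 5]]; applying this to [-1, -1, -1] gives [0, 8, -4].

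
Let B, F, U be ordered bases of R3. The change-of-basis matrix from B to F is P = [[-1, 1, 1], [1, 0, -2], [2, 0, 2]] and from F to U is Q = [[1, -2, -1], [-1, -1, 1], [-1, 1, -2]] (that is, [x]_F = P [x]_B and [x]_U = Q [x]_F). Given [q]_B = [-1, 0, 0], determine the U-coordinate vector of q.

[5, -2, 2]

First [q]_F = P [q]_B = [1, -1, -2].
Then [q]_U = Q [q]_F = [5, -2, 2].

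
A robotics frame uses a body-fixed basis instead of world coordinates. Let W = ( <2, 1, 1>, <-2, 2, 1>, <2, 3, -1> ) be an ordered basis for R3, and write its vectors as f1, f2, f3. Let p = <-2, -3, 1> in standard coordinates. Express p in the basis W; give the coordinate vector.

Write p = c_1 f1 + ... + c_3 f3 and solve for the c_i.
Solving this 3x3 system gives c = (0, 0, -1).
Check: 0·f1 + 0·f2 - f3 = <-2, -3, 1>.

<0, 0, -1>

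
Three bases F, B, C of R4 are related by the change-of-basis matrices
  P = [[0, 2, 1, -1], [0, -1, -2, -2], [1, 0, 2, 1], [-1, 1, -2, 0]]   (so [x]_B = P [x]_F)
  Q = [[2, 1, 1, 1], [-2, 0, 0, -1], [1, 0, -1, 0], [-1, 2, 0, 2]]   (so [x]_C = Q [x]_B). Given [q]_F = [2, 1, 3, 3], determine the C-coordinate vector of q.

[-5, 3, -9, -42]

Apply P to get B-coordinates [2, -13, 11, -7], then Q to get C-coordinates.
The result is [q]_C = [-5, 3, -9, -42].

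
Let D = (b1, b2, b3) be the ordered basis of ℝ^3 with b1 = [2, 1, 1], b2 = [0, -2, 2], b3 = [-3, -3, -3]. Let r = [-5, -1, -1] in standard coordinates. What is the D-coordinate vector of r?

[r]_D is the unique c with M c = r, where M has columns b1, ..., b3.
Row-reducing the augmented matrix [M | r] gives c = (-4, 0, -1).
Check: -4b1 + 0·b2 - b3 = [-5, -1, -1].

[-4, 0, -1]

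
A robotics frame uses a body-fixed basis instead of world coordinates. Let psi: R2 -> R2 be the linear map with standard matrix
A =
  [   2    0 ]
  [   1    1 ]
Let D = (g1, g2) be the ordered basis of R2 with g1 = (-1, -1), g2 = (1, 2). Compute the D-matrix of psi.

[[2, -1], [0, 1]]

With P the matrix whose columns are g1, g2, [psi]_D = P^(-1) A P.
Column by column: psi(g1) = A g1 = (-2, -2); its D-coordinates (2, 0) give column 1.
Continuing for each basis vector yields [psi]_D = [[2, -1], [0, 1]].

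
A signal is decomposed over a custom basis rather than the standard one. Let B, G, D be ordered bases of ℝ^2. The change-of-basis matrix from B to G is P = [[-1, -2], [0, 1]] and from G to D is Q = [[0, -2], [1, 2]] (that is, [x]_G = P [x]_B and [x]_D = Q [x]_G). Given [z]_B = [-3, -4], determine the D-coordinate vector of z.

[8, 3]

First [z]_G = P [z]_B = [11, -4].
Then [z]_D = Q [z]_G = [8, 3].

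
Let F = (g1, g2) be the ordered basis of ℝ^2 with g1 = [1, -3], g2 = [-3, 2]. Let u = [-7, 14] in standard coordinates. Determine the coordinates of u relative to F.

We seek scalars with c_1 g1 + c_2 g2 = u; equivalently solve M c = u where the columns of M are g1, g2.
System: c_1 - 3c_2 = -7, -3c_1 + 2c_2 = 14; solving gives c_1 = -4, c_2 = 1.
Check: -4g1 + g2 = [-7, 14].

[-4, 1]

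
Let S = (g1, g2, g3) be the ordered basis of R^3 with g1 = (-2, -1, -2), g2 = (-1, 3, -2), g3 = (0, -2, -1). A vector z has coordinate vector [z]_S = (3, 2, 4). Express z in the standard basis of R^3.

By definition z = 3g1 + 2g2 + 4g3.
Summing componentwise gives (-8, -5, -14).

(-8, -5, -14)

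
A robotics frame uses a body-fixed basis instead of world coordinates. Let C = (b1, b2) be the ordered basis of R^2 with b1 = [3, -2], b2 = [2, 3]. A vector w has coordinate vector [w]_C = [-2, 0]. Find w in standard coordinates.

The coordinates say w = -2b1 + 0·b2; adding the scaled basis vectors gives [-6, 4].

[-6, 4]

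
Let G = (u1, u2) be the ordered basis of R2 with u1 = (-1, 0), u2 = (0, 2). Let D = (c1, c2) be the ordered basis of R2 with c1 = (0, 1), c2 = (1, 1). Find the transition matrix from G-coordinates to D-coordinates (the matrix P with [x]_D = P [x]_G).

Column j of P is [uj]_D, since P maps G-coordinates to D-coordinates.
Expressing u1 in D: u1 = c1 - c2, so column 1 of P is (1, -1).
Doing the same for each uj gives P = [[1, 2], [-1, 0]].

[[1, 2], [-1, 0]]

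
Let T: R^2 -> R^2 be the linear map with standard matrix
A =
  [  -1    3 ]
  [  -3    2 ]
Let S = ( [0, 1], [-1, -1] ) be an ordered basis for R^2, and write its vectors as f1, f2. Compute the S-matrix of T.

Let P have columns f1, f2. Then [T]_S = P^(-1) A P.
Here det P = 1, so P^(-1) is integer; computing A P first and then P^(-1)(A P) gives [[-1, 3], [-3, 2]].

[[-1, 3], [-3, 2]]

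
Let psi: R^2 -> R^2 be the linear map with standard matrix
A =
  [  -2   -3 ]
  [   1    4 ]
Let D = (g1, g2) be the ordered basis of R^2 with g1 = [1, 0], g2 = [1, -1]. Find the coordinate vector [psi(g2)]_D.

[-2, 3]

Column 2 of [psi]_D is the D-coordinate vector of psi(g2).
In standard coordinates psi(g2) = A g2 = [1, -3].
Converting to D: [1, -3] = -2g1 + 3g2, so the coordinate vector is [-2, 3].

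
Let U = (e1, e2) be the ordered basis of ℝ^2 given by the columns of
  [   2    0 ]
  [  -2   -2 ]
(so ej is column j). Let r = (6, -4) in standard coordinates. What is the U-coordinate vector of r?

[r]_U is the unique c with M c = r, where M has columns e1, e2.
System: 2c_1 + 0c_2 = 6, -2c_1 - 2c_2 = -4; solving gives c_1 = 3, c_2 = -1.
Check: 3e1 - e2 = (6, -4).

(3, -1)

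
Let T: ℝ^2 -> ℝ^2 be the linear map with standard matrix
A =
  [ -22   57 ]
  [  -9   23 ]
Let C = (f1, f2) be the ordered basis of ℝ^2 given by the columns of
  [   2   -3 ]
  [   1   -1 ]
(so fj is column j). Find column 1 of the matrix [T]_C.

Column 1 of [T]_C is the C-coordinate vector of T(f1).
In standard coordinates T(f1) = A f1 = <13, 5>.
Converting to C: <13, 5> = 2f1 - 3f2, so the coordinate vector is <2, -3>.

<2, -3>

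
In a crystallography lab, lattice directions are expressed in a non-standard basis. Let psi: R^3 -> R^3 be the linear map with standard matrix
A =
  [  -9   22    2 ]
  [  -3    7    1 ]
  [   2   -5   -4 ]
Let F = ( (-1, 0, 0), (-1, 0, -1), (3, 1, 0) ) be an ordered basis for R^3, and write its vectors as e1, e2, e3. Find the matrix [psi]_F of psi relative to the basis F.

The j-th column of [psi]_F is [psi(ej)]_F.
psi(e1) = A e1 = (9, 3, -2) = -2e1 + 2e2 + 3e3, so column 1 is (-2, 2, 3).
Repeating for e2, e3 and assembling the columns gives [[-2, 1, 0], [2, -2, -1], [3, 2, -2]].

[[-2, 1, 0], [2, -2, -1], [3, 2, -2]]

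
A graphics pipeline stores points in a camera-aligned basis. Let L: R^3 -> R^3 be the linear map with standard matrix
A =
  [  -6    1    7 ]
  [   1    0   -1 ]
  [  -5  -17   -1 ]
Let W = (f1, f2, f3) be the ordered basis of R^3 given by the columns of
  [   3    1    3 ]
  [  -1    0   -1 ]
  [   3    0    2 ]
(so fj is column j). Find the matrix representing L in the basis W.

[[-1, -3, 2], [2, -3, -2], [1, 2, -3]]

The j-th column of [L]_W is [L(fj)]_W.
L(f1) = A f1 = (2, 0, -1) = -f1 + 2f2 + f3, so column 1 is (-1, 2, 1).
Repeating for f2, f3 and assembling the columns gives [[-1, -3, 2], [2, -3, -2], [1, 2, -3]].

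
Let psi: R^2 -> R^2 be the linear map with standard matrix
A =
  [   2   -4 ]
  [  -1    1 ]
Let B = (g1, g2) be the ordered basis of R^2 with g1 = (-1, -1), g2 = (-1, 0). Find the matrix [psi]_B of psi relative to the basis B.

[[0, -1], [-2, 3]]

With P the matrix whose columns are g1, g2, [psi]_B = P^(-1) A P.
Column by column: psi(g1) = A g1 = (2, 0); its B-coordinates (0, -2) give column 1.
Continuing for each basis vector yields [psi]_B = [[0, -1], [-2, 3]].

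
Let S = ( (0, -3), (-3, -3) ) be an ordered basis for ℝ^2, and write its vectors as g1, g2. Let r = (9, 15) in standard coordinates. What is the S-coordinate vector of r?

[r]_S is the unique c with M c = r, where M has columns g1, g2.
System: 0c_1 - 3c_2 = 9, -3c_1 - 3c_2 = 15; solving gives c_1 = -2, c_2 = -3.
Check: -2g1 - 3g2 = (9, 15).

(-2, -3)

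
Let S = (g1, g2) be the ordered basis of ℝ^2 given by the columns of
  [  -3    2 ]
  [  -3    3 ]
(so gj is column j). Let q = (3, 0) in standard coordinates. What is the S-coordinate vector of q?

(-3, -3)

We seek scalars with c_1 g1 + c_2 g2 = q; equivalently solve M c = q where the columns of M are g1, g2.
System: -3c_1 + 2c_2 = 3, -3c_1 + 3c_2 = 0; solving gives c_1 = -3, c_2 = -3.
Check: -3g1 - 3g2 = (3, 0).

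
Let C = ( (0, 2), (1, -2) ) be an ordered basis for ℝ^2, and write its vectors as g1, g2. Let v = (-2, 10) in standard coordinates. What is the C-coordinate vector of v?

(3, -2)

Write v = c_1 g1 + c_2 g2 and solve for the c_i.
System: 0c_1 + c_2 = -2, 2c_1 - 2c_2 = 10; solving gives c_1 = 3, c_2 = -2.
Check: 3g1 - 2g2 = (-2, 10).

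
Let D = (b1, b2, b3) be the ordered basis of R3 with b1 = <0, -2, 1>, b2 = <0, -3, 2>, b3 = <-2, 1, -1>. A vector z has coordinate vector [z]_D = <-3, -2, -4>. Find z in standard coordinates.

<8, 8, -3>

z = M [z]_D, where M has columns b1, ..., b3.
Carrying out the matrix-vector product, z = <8, 8, -3>.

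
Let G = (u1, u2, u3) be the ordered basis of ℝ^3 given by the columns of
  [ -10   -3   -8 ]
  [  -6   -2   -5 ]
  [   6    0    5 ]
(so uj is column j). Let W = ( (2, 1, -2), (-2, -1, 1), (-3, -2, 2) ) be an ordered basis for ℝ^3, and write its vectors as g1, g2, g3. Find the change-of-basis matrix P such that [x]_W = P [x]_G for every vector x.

[[0, 2, 0], [2, 2, 1], [2, 1, 2]]

Take x = uj: its G-coordinates are the j-th standard unit vector, so P e_j — column j of P — equals [uj]_W.
u1 = 0·g1 + 2g2 + 2g3, giving column 1 = (0, 2, 2); repeating for each j gives P = [[0, 2, 0], [2, 2, 1], [2, 1, 2]].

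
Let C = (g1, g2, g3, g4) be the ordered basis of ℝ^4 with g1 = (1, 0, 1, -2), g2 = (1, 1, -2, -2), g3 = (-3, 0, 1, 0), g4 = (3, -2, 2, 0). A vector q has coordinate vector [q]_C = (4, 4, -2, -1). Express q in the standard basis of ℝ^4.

(11, 6, -8, -16)

The coordinates say q = 4g1 + 4g2 - 2g3 - g4; adding the scaled basis vectors gives (11, 6, -8, -16).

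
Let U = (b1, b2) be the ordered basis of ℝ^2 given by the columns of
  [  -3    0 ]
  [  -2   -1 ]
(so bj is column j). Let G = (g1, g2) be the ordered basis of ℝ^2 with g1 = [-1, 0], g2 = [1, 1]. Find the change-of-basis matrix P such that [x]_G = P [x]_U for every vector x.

Let M have columns bj and N have columns gj. Then for every x, N [x]_G = x = M [x]_U, so P = N^(-1) M.
Since det N = -1, N^(-1) has integer entries; multiplying gives P = [[1, -1], [-2, -1]].

[[1, -1], [-2, -1]]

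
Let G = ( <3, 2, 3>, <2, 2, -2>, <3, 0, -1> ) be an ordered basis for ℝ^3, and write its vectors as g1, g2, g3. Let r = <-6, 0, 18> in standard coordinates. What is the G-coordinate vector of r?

<3, -3, -3>

[r]_G is the unique c with M c = r, where M has columns g1, ..., g3.
Row-reducing the augmented matrix [M | r] gives c = (3, -3, -3).
Check: 3g1 - 3g2 - 3g3 = <-6, 0, 18>.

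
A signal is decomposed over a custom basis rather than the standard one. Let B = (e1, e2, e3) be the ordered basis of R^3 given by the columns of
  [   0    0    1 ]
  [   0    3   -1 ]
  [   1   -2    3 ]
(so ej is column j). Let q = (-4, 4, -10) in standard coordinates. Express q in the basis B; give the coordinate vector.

(2, 0, -4)

[q]_B is the unique c with M c = q, where M has columns e1, ..., e3.
Row-reducing the augmented matrix [M | q] gives c = (2, 0, -4).
Check: 2e1 + 0·e2 - 4e3 = (-4, 4, -10).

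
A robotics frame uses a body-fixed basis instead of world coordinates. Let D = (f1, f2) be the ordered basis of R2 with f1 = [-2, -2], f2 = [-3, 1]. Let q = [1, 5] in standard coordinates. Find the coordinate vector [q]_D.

[-2, 1]

Write q = c_1 f1 + c_2 f2 and solve for the c_i.
System: -2c_1 - 3c_2 = 1, -2c_1 + c_2 = 5; solving gives c_1 = -2, c_2 = 1.
Check: -2f1 + f2 = [1, 5].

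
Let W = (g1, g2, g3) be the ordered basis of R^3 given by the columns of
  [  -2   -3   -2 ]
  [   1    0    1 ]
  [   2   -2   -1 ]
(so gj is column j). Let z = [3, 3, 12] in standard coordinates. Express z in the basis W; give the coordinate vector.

We seek scalars with c_1 g1 + ... + c_3 g3 = z; equivalently solve M c = z where the columns of M are g1, ..., g3.
Gaussian elimination on [M | z] yields c = (3, -3, 0).
Check: 3g1 - 3g2 + 0·g3 = [3, 3, 12].

[3, -3, 0]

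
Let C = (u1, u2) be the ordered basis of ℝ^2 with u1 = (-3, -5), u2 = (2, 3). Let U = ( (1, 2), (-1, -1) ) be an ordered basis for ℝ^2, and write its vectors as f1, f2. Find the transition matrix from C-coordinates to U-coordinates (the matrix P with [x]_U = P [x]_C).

Take x = uj: its C-coordinates are the j-th standard unit vector, so P e_j — column j of P — equals [uj]_U.
u1 = -2f1 + f2, giving column 1 = (-2, 1); repeating for each j gives P = [[-2, 1], [1, -1]].

[[-2, 1], [1, -1]]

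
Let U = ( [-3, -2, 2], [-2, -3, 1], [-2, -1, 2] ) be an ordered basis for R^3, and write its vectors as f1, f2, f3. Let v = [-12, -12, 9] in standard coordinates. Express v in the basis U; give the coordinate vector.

[0, 3, 3]

[v]_U is the unique c with M c = v, where M has columns f1, ..., f3.
Gaussian elimination on [M | v] yields c = (0, 3, 3).
Check: 0·f1 + 3f2 + 3f3 = [-12, -12, 9].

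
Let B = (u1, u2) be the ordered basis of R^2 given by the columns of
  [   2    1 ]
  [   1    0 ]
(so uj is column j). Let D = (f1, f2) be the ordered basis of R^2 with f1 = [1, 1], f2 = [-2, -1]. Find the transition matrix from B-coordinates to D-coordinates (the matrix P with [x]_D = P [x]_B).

[[0, -1], [-1, -1]]

Let M have columns uj and N have columns fj. Then for every x, N [x]_D = x = M [x]_B, so P = N^(-1) M.
Since det N = 1, N^(-1) has integer entries; multiplying gives P = [[0, -1], [-1, -1]].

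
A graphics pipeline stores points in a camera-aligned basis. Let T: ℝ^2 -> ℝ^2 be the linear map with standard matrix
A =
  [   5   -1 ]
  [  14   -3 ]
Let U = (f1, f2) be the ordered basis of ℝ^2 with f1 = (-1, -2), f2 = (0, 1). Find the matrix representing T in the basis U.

Let P have columns f1, f2. Then [T]_U = P^(-1) A P.
Here det P = -1, so P^(-1) is integer; computing A P first and then P^(-1)(A P) gives [[3, 1], [-2, -1]].

[[3, 1], [-2, -1]]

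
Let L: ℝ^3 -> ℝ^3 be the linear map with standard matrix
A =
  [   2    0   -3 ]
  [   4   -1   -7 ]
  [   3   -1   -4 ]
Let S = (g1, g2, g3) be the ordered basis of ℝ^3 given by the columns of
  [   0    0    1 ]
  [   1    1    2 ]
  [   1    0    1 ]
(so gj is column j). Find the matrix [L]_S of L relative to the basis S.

[[-2, -1, -2], [0, 0, -1], [-3, 0, -1]]

The j-th column of [L]_S is [L(gj)]_S.
L(g1) = A g1 = <-3, -8, -5> = -2g1 + 0·g2 - 3g3, so column 1 is <-2, 0, -3>.
Repeating for g2, g3 and assembling the columns gives [[-2, -1, -2], [0, 0, -1], [-3, 0, -1]].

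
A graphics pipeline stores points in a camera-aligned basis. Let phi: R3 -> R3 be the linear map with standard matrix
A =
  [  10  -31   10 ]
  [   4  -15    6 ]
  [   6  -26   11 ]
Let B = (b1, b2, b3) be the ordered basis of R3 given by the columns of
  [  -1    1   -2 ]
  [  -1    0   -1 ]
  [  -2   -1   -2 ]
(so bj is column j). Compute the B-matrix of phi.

[[3, 3, 3], [0, 1, -2], [-2, -1, 2]]

With P the matrix whose columns are b1, ..., b3, [phi]_B = P^(-1) A P.
Column by column: phi(b1) = A b1 = (1, -1, -2); its B-coordinates (3, 0, -2) give column 1.
Continuing for each basis vector yields [phi]_B = [[3, 3, 3], [0, 1, -2], [-2, -1, 2]].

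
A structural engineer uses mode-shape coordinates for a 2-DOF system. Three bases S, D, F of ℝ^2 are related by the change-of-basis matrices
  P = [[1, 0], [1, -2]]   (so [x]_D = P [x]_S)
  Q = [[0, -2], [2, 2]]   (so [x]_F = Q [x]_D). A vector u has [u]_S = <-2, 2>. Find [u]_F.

<12, -16>

Apply P to get D-coordinates <-2, -6>, then Q to get F-coordinates.
The result is [u]_F = <12, -16>.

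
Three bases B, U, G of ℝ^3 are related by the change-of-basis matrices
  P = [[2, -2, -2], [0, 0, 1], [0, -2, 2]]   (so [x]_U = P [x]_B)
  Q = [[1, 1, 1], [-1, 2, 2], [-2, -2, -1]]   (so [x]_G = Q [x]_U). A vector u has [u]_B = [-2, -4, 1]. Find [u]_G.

[13, 20, -16]

Apply P to get U-coordinates [2, 1, 10], then Q to get G-coordinates.
The result is [u]_G = [13, 20, -16].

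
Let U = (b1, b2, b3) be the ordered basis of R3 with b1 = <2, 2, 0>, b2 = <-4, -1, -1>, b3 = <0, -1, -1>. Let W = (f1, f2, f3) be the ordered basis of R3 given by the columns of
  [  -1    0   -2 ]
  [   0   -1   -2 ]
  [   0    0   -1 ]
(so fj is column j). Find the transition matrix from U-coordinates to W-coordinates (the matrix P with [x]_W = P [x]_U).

Let M have columns bj and N have columns fj. Then for every x, N [x]_W = x = M [x]_U, so P = N^(-1) M.
Since det N = -1, N^(-1) has integer entries; multiplying gives P = [[-2, 2, -2], [-2, -1, -1], [0, 1, 1]].

[[-2, 2, -2], [-2, -1, -1], [0, 1, 1]]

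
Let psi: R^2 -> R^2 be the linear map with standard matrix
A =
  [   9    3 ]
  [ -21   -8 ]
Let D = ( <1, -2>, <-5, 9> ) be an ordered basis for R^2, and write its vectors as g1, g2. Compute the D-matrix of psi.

With P the matrix whose columns are g1, g2, [psi]_D = P^(-1) A P.
Column by column: psi(g1) = A g1 = <3, -5>; its D-coordinates <-2, -1> give column 1.
Continuing for each basis vector yields [psi]_D = [[-2, -3], [-1, 3]].

[[-2, -3], [-1, 3]]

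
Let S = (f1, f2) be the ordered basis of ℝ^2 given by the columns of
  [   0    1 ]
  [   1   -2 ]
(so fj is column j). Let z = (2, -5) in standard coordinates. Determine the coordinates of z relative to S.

(-1, 2)

We seek scalars with c_1 f1 + c_2 f2 = z; equivalently solve M c = z where the columns of M are f1, f2.
System: 0c_1 + c_2 = 2, c_1 - 2c_2 = -5; solving gives c_1 = -1, c_2 = 2.
Check: -f1 + 2f2 = (2, -5).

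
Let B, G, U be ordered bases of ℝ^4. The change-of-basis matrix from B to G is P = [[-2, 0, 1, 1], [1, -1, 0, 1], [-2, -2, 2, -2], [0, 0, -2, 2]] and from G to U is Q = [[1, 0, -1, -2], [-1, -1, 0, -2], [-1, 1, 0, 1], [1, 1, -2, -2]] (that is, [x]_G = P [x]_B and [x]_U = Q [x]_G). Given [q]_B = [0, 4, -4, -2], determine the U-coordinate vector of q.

Apply P to get G-coordinates [-6, -6, -12, 4], then Q to get U-coordinates.
The result is [q]_U = [-2, 4, 4, 4].

[-2, 4, 4, 4]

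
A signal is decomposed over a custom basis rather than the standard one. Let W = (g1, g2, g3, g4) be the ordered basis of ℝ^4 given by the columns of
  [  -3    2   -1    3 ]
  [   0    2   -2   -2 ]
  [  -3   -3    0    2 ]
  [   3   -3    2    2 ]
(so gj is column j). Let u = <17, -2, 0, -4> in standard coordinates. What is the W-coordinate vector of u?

[u]_W is the unique c with M c = u, where M has columns g1, ..., g4.
Gaussian elimination on [M | u] yields c = (-1, 3, 1, 3).
Check: -g1 + 3g2 + g3 + 3g4 = <17, -2, 0, -4>.

<-1, 3, 1, 3>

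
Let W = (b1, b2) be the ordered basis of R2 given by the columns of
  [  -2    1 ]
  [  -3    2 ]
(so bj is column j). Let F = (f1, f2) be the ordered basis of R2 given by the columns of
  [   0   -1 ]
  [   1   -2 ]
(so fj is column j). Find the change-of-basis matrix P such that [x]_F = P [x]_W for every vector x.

[[1, 0], [2, -1]]

Take x = bj: its W-coordinates are the j-th standard unit vector, so P e_j — column j of P — equals [bj]_F.
b1 = f1 + 2f2, giving column 1 = (1, 2); repeating for each j gives P = [[1, 0], [2, -1]].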